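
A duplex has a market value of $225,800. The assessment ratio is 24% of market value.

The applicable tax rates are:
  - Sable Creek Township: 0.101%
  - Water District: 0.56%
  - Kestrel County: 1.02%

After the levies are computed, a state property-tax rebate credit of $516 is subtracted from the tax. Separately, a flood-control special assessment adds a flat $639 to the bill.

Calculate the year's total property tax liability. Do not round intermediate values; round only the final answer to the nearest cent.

Assessed value = $225,800 × 0.24 = $54,192
Sable Creek Township: $54,192 × 0.00101 = $54.73392
Water District: $54,192 × 0.0056 = $303.4752
Kestrel County: $54,192 × 0.0102 = $552.7584
Levies subtotal = $910.96752
After credit = $910.96752 − $516 = $394.96752
Total = $394.96752 + $639 = $1,033.96752

$1,033.97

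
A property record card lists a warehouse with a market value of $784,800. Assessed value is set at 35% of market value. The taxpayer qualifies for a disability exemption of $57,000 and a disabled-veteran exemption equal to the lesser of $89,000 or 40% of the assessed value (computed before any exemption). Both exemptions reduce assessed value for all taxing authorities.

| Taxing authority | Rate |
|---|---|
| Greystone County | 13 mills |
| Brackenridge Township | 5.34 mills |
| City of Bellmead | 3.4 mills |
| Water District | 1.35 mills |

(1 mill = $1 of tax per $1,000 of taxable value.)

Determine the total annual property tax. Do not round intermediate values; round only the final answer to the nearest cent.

Assessed value = $784,800 × 0.35 = $274,680
Disabled-veteran exemption = min($89,000, 40% × $274,680) = min($89,000, $109,872) = $89,000 (dollar cap binds)
Taxable value = $274,680 − $57,000 − $89,000 = $128,680
Greystone County: $128,680 × 0.013 = $1,672.84
Brackenridge Township: $128,680 × 0.00534 = $687.1512
City of Bellmead: $128,680 × 0.0034 = $437.512
Water District: $128,680 × 0.00135 = $173.718
Total = $2,971.2212

$2,971.22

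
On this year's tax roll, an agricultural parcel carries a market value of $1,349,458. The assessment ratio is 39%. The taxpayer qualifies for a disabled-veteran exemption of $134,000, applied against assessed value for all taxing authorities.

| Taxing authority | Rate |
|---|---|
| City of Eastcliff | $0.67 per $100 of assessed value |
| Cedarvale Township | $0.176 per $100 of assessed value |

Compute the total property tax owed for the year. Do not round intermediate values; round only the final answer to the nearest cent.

$3,318.76

Assessed value = $1,349,458 × 0.39 = $526,288.62
Taxable value = $526,288.62 − $134,000 = $392,288.62
City of Eastcliff: $392,288.62 × 0.0067 = $2,628.333754
Cedarvale Township: $392,288.62 × 0.00176 = $690.4279712
Total = $2,628.333754 + $690.4279712 = $3,318.7617252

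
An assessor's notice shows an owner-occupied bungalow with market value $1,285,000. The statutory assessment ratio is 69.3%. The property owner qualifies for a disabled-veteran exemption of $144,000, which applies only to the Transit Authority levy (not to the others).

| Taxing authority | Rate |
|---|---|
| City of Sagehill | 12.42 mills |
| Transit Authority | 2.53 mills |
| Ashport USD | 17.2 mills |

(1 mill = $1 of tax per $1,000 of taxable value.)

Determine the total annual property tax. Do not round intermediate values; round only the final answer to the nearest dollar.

Assessed value = $1,285,000 × 0.693 = $890,505
City of Sagehill: $890,505 × 0.01242 = $11,060.0721
Transit Authority: ($890,505 − $144,000) × 0.00253 = $746,505 × 0.00253 = $1,888.65765
Ashport USD: $890,505 × 0.0172 = $15,316.686
Total = $28,265.41575

$28,265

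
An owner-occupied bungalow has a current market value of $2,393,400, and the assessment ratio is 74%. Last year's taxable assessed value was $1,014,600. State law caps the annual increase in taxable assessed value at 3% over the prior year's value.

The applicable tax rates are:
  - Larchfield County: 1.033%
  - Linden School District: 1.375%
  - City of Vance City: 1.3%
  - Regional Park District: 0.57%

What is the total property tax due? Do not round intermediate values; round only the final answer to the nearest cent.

$44,706.73

Uncapped assessed value = $2,393,400 × 0.74 = $1,771,116
Cap limit = $1,014,600 × 1.03 = $1,045,038
Taxable assessed value = min($1,771,116, $1,045,038) = $1,045,038 (cap binds)
Larchfield County: $1,045,038 × 0.01033 = $10,795.24254
Linden School District: $1,045,038 × 0.01375 = $14,369.2725
City of Vance City: $1,045,038 × 0.013 = $13,585.494
Regional Park District: $1,045,038 × 0.0057 = $5,956.7166
Total = $44,706.72564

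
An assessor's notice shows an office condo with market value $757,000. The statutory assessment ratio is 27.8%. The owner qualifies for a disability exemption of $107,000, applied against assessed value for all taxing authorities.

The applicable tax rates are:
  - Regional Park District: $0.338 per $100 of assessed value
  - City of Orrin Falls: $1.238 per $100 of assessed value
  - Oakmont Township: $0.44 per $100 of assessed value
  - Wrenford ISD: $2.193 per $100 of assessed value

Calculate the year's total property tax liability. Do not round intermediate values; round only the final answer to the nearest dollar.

Assessed value = $757,000 × 0.278 = $210,446
Taxable value = $210,446 − $107,000 = $103,446
Regional Park District: $103,446 × 0.00338 = $349.64748
City of Orrin Falls: $103,446 × 0.01238 = $1,280.66148
Oakmont Township: $103,446 × 0.0044 = $455.1624
Wrenford ISD: $103,446 × 0.02193 = $2,268.57078
Total = $349.64748 + $1,280.66148 + $455.1624 + $2,268.57078 = $4,354.04214

$4,354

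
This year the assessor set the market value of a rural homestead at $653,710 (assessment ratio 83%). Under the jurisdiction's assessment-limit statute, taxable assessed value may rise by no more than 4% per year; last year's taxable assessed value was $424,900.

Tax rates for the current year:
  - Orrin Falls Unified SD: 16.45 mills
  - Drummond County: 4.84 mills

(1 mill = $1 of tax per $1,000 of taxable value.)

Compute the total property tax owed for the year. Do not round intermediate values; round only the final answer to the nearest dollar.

Uncapped assessed value = $653,710 × 0.83 = $542,579.3
Cap limit = $424,900 × 1.04 = $441,896
Taxable assessed value = min($542,579.3, $441,896) = $441,896 (cap binds)
Orrin Falls Unified SD: $441,896 × 0.01645 = $7,269.1892
Drummond County: $441,896 × 0.00484 = $2,138.77664
Total = $9,407.96584

$9,408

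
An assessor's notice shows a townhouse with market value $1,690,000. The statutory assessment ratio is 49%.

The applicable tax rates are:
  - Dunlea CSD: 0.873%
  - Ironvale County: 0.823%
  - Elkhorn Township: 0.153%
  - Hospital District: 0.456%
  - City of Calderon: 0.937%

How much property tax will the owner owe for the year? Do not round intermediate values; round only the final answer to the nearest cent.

$26,847.00

Assessed value = $1,690,000 × 0.49 = $828,100
Dunlea CSD: $828,100 × 0.00873 = $7,229.313
Ironvale County: $828,100 × 0.00823 = $6,815.263
Elkhorn Township: $828,100 × 0.00153 = $1,266.993
Hospital District: $828,100 × 0.00456 = $3,776.136
City of Calderon: $828,100 × 0.00937 = $7,759.297
Total = $7,229.313 + $6,815.263 + $1,266.993 + $3,776.136 + $7,759.297 = $26,847.002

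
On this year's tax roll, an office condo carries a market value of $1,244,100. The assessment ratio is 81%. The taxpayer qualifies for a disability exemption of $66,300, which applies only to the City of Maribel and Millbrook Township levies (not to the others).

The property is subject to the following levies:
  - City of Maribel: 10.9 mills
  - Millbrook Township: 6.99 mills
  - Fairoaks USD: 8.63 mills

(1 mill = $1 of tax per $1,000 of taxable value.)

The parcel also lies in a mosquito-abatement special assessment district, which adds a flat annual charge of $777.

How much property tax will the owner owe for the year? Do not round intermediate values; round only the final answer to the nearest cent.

Assessed value = $1,244,100 × 0.81 = $1,007,721
City of Maribel: ($1,007,721 − $66,300) × 0.0109 = $941,421 × 0.0109 = $10,261.4889
Millbrook Township: ($1,007,721 − $66,300) × 0.00699 = $941,421 × 0.00699 = $6,580.53279
Fairoaks USD: $1,007,721 × 0.00863 = $8,696.63223
Levies subtotal = $25,538.65392
Total = $25,538.65392 + $777 = $26,315.65392

$26,315.65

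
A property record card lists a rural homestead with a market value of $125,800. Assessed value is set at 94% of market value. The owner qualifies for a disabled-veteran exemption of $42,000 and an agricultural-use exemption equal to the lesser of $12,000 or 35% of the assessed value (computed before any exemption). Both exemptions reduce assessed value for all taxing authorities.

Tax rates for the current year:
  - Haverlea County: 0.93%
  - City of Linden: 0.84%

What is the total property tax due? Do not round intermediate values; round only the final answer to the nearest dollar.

$1,137

Assessed value = $125,800 × 0.94 = $118,252
Agricultural-use exemption = min($12,000, 35% × $118,252) = min($12,000, $41,388.2) = $12,000 (dollar cap binds)
Taxable value = $118,252 − $42,000 − $12,000 = $64,252
Haverlea County: $64,252 × 0.0093 = $597.5436
City of Linden: $64,252 × 0.0084 = $539.7168
Total = $1,137.2604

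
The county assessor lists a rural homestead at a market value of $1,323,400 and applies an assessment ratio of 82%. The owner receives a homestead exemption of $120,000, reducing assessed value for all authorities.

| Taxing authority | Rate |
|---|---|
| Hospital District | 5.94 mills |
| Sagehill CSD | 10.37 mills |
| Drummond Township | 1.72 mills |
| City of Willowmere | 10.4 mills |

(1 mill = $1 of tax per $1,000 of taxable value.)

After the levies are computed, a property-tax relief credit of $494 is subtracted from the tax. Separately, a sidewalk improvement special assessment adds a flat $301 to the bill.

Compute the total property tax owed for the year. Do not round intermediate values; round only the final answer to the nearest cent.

Assessed value = $1,323,400 × 0.82 = $1,085,188
Taxable value = $1,085,188 − $120,000 = $965,188
Hospital District: $965,188 × 0.00594 = $5,733.21672
Sagehill CSD: $965,188 × 0.01037 = $10,008.99956
Drummond Township: $965,188 × 0.00172 = $1,660.12336
City of Willowmere: $965,188 × 0.0104 = $10,037.9552
Levies subtotal = $27,440.29484
After credit = $27,440.29484 − $494 = $26,946.29484
Total = $26,946.29484 + $301 = $27,247.29484

$27,247.29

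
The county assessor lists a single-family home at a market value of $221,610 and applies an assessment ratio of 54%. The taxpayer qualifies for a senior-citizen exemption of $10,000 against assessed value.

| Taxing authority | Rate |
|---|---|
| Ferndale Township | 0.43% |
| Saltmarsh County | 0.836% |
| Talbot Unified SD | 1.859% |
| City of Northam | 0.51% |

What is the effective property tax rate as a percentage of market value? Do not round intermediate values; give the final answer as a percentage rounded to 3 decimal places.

1.799%

Assessed value = $221,610 × 0.54 = $119,669.4
Taxable value = $119,669.4 − $10,000 = $109,669.4
Ferndale Township: $109,669.4 × 0.0043 = $471.57842
Saltmarsh County: $109,669.4 × 0.00836 = $916.836184
Talbot Unified SD: $109,669.4 × 0.01859 = $2,038.754146
City of Northam: $109,669.4 × 0.0051 = $559.31394
Total tax = $3,986.48269
Effective rate = $3,986.48269 ÷ $221,610 = 1.799% of market value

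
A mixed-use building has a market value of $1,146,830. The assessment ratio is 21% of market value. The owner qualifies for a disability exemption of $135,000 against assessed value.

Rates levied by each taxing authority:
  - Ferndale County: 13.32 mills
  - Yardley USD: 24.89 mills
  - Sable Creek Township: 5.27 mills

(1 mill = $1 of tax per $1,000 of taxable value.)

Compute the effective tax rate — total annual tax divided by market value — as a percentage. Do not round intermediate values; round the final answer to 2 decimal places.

Assessed value = $1,146,830 × 0.21 = $240,834.3
Taxable value = $240,834.3 − $135,000 = $105,834.3
Ferndale County: $105,834.3 × 0.01332 = $1,409.712876
Yardley USD: $105,834.3 × 0.02489 = $2,634.215727
Sable Creek Township: $105,834.3 × 0.00527 = $557.746761
Total tax = $4,601.675364
Effective rate = $4,601.675364 ÷ $1,146,830 = 0.40% of market value

0.40%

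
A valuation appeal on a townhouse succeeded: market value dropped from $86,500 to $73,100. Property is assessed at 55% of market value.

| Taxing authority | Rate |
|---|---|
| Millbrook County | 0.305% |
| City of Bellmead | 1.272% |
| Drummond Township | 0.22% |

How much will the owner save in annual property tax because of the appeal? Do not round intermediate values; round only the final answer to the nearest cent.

Old assessed value = $86,500 × 0.55 = $47,575
New assessed value = $73,100 × 0.55 = $40,205
Combined rate = 0.00305 + 0.01272 + 0.0022 = 0.01797
Old tax = $47,575 × 0.01797 = $854.92275
New tax = $40,205 × 0.01797 = $722.48385
Reduction = $854.92275 − $722.48385 = $132.4389

$132.44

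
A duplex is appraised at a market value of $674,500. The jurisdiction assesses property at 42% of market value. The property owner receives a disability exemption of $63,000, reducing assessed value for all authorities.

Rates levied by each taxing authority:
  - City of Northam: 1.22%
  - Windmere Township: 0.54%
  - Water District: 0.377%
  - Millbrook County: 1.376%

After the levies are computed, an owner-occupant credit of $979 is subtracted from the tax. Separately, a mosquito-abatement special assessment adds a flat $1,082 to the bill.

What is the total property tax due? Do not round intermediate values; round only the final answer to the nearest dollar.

$7,842

Assessed value = $674,500 × 0.42 = $283,290
Taxable value = $283,290 − $63,000 = $220,290
City of Northam: $220,290 × 0.0122 = $2,687.538
Windmere Township: $220,290 × 0.0054 = $1,189.566
Water District: $220,290 × 0.00377 = $830.4933
Millbrook County: $220,290 × 0.01376 = $3,031.1904
Levies subtotal = $7,738.7877
After credit = $7,738.7877 − $979 = $6,759.7877
Total = $6,759.7877 + $1,082 = $7,841.7877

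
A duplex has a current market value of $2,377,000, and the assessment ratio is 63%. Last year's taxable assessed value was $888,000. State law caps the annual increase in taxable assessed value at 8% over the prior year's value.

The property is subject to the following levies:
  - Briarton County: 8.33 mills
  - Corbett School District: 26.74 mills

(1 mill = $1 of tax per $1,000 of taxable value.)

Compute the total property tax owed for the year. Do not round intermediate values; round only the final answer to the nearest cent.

$33,633.53

Uncapped assessed value = $2,377,000 × 0.63 = $1,497,510
Cap limit = $888,000 × 1.08 = $959,040
Taxable assessed value = min($1,497,510, $959,040) = $959,040 (cap binds)
Briarton County: $959,040 × 0.00833 = $7,988.8032
Corbett School District: $959,040 × 0.02674 = $25,644.7296
Total = $33,633.5328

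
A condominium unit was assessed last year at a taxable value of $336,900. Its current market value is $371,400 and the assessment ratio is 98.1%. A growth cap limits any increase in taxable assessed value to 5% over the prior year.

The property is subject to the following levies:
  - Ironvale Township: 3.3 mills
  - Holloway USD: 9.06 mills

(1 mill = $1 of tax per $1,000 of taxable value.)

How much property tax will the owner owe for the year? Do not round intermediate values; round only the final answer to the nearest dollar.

$4,372

Uncapped assessed value = $371,400 × 0.981 = $364,343.4
Cap limit = $336,900 × 1.05 = $353,745
Taxable assessed value = min($364,343.4, $353,745) = $353,745 (cap binds)
Ironvale Township: $353,745 × 0.0033 = $1,167.3585
Holloway USD: $353,745 × 0.00906 = $3,204.9297
Total = $4,372.2882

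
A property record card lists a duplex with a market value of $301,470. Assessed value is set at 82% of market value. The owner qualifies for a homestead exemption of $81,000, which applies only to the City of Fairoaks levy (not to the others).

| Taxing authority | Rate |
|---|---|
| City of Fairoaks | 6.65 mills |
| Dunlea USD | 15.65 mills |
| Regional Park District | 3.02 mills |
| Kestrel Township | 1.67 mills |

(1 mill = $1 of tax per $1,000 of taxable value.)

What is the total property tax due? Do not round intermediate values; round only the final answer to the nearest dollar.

$6,133

Assessed value = $301,470 × 0.82 = $247,205.4
City of Fairoaks: ($247,205.4 − $81,000) × 0.00665 = $166,205.4 × 0.00665 = $1,105.26591
Dunlea USD: $247,205.4 × 0.01565 = $3,868.76451
Regional Park District: $247,205.4 × 0.00302 = $746.560308
Kestrel Township: $247,205.4 × 0.00167 = $412.833018
Total = $6,133.423746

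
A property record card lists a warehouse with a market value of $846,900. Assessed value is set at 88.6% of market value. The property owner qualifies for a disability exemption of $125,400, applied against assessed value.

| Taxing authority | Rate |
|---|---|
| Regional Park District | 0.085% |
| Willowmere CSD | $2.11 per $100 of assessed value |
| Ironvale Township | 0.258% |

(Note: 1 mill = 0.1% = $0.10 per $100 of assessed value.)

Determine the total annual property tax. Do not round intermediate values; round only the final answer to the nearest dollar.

Assessed value = $846,900 × 0.886 = $750,353.4
Taxable value = $750,353.4 − $125,400 = $624,953.4
Regional Park District: $624,953.4 × 0.00085 = $531.21039
Willowmere CSD: $624,953.4 × 0.0211 = $13,186.51674
Ironvale Township: $624,953.4 × 0.00258 = $1,612.379772
Total = $15,330.106902

$15,330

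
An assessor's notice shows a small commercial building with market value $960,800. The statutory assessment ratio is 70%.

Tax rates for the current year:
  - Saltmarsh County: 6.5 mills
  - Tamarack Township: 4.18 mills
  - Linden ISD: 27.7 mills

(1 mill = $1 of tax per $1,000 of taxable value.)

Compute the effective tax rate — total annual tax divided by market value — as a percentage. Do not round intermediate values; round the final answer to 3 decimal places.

2.687%

Assessed value = $960,800 × 0.7 = $672,560
Saltmarsh County: $672,560 × 0.0065 = $4,371.64
Tamarack Township: $672,560 × 0.00418 = $2,811.3008
Linden ISD: $672,560 × 0.0277 = $18,629.912
Total tax = $25,812.8528
Effective rate = $25,812.8528 ÷ $960,800 = 2.687% of market value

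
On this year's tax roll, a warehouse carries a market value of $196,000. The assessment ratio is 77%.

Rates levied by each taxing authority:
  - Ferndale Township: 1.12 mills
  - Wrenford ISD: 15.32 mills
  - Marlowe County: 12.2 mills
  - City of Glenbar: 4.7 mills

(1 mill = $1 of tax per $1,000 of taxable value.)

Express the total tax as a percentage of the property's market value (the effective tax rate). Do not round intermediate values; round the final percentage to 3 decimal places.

2.567%

Assessed value = $196,000 × 0.77 = $150,920
Ferndale Township: $150,920 × 0.00112 = $169.0304
Wrenford ISD: $150,920 × 0.01532 = $2,312.0944
Marlowe County: $150,920 × 0.0122 = $1,841.224
City of Glenbar: $150,920 × 0.0047 = $709.324
Total tax = $5,031.6728
Effective rate = $5,031.6728 ÷ $196,000 = 2.567% of market value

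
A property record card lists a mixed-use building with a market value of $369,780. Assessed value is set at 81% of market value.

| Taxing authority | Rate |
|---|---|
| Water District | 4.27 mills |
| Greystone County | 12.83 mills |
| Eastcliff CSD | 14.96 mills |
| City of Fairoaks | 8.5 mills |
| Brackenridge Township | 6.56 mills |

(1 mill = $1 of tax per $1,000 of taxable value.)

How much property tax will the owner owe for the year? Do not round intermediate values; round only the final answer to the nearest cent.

Assessed value = $369,780 × 0.81 = $299,521.8
Water District: $299,521.8 × 0.00427 = $1,278.958086
Greystone County: $299,521.8 × 0.01283 = $3,842.864694
Eastcliff CSD: $299,521.8 × 0.01496 = $4,480.846128
City of Fairoaks: $299,521.8 × 0.0085 = $2,545.9353
Brackenridge Township: $299,521.8 × 0.00656 = $1,964.863008
Total = $1,278.958086 + $3,842.864694 + $4,480.846128 + $2,545.9353 + $1,964.863008 = $14,113.467216

$14,113.47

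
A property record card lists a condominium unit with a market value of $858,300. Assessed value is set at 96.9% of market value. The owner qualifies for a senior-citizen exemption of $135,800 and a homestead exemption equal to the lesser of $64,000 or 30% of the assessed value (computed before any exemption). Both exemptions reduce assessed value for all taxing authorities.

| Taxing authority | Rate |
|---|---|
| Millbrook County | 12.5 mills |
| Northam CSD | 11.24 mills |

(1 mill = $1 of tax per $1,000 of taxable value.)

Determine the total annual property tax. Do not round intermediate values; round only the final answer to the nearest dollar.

Assessed value = $858,300 × 0.969 = $831,692.7
Homestead exemption = min($64,000, 30% × $831,692.7) = min($64,000, $249,507.81) = $64,000 (dollar cap binds)
Taxable value = $831,692.7 − $135,800 − $64,000 = $631,892.7
Millbrook County: $631,892.7 × 0.0125 = $7,898.65875
Northam CSD: $631,892.7 × 0.01124 = $7,102.473948
Total = $15,001.132698

$15,001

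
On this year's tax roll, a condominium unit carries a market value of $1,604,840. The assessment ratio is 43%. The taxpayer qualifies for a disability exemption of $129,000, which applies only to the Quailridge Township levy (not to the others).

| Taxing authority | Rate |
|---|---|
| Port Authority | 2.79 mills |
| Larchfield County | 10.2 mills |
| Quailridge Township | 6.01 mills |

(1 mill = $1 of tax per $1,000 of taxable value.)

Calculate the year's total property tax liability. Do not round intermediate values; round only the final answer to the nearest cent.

Assessed value = $1,604,840 × 0.43 = $690,081.2
Port Authority: $690,081.2 × 0.00279 = $1,925.326548
Larchfield County: $690,081.2 × 0.0102 = $7,038.82824
Quailridge Township: ($690,081.2 − $129,000) × 0.00601 = $561,081.2 × 0.00601 = $3,372.098012
Total = $12,336.2528

$12,336.25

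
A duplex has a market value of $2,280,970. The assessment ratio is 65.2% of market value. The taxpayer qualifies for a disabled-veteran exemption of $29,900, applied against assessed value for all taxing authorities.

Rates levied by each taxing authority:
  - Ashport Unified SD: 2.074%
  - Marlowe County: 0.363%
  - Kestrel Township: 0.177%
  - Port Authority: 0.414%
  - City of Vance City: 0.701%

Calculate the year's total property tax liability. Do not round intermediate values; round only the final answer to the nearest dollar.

Assessed value = $2,280,970 × 0.652 = $1,487,192.44
Taxable value = $1,487,192.44 − $29,900 = $1,457,292.44
Ashport Unified SD: $1,457,292.44 × 0.02074 = $30,224.2452056
Marlowe County: $1,457,292.44 × 0.00363 = $5,289.9715572
Kestrel Township: $1,457,292.44 × 0.00177 = $2,579.4076188
Port Authority: $1,457,292.44 × 0.00414 = $6,033.1907016
City of Vance City: $1,457,292.44 × 0.00701 = $10,215.6200044
Total = $30,224.2452056 + $5,289.9715572 + $2,579.4076188 + $6,033.1907016 + $10,215.6200044 = $54,342.4350876

$54,342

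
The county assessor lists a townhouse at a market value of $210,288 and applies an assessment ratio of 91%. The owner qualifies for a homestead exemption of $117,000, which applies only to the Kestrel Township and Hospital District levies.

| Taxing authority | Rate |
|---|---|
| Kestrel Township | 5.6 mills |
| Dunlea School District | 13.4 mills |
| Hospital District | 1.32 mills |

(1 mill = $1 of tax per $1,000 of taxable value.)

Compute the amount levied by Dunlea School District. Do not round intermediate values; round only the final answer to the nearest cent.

$2,564.25

Assessed value = $210,288 × 0.91 = $191,362.08
Dunlea School District taxable value = $191,362.08 (exemption does not apply)
Dunlea School District levy = $191,362.08 × 0.0134 = $2,564.251872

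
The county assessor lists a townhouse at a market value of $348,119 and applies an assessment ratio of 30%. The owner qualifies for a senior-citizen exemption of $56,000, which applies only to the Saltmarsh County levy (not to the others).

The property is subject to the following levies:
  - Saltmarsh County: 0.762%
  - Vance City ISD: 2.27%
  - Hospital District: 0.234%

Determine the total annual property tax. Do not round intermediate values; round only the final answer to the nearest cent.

$2,984.15

Assessed value = $348,119 × 0.3 = $104,435.7
Saltmarsh County: ($104,435.7 − $56,000) × 0.00762 = $48,435.7 × 0.00762 = $369.080034
Vance City ISD: $104,435.7 × 0.0227 = $2,370.69039
Hospital District: $104,435.7 × 0.00234 = $244.379538
Total = $2,984.149962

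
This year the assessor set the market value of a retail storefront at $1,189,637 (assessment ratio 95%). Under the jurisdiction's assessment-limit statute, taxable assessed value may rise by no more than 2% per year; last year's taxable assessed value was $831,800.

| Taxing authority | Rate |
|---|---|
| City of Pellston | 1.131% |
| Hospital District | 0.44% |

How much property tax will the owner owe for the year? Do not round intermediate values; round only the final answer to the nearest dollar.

$13,329

Uncapped assessed value = $1,189,637 × 0.95 = $1,130,155.15
Cap limit = $831,800 × 1.02 = $848,436
Taxable assessed value = min($1,130,155.15, $848,436) = $848,436 (cap binds)
City of Pellston: $848,436 × 0.01131 = $9,595.81116
Hospital District: $848,436 × 0.0044 = $3,733.1184
Total = $13,328.92956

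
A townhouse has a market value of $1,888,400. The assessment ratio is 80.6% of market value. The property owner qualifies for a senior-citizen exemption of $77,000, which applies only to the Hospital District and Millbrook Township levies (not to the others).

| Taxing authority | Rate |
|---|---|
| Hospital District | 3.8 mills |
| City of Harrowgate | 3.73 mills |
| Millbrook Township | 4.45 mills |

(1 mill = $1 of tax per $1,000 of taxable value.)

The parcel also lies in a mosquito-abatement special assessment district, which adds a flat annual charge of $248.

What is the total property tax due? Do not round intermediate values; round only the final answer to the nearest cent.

Assessed value = $1,888,400 × 0.806 = $1,522,050.4
Hospital District: ($1,522,050.4 − $77,000) × 0.0038 = $1,445,050.4 × 0.0038 = $5,491.19152
City of Harrowgate: $1,522,050.4 × 0.00373 = $5,677.247992
Millbrook Township: ($1,522,050.4 − $77,000) × 0.00445 = $1,445,050.4 × 0.00445 = $6,430.47428
Levies subtotal = $17,598.913792
Total = $17,598.913792 + $248 = $17,846.913792

$17,846.91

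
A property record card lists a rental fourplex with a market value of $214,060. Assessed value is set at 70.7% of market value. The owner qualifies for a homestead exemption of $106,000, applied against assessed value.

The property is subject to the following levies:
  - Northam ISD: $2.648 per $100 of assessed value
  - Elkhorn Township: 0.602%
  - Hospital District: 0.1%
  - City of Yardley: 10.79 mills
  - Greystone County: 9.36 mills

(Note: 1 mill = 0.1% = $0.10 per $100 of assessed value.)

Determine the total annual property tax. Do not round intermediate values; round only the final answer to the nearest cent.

$2,432.51

Assessed value = $214,060 × 0.707 = $151,340.42
Taxable value = $151,340.42 − $106,000 = $45,340.42
Northam ISD: $45,340.42 × 0.02648 = $1,200.6143216
Elkhorn Township: $45,340.42 × 0.00602 = $272.9493284
Hospital District: $45,340.42 × 0.001 = $45.34042
City of Yardley: $45,340.42 × 0.01079 = $489.2231318
Greystone County: $45,340.42 × 0.00936 = $424.3863312
Total = $2,432.513533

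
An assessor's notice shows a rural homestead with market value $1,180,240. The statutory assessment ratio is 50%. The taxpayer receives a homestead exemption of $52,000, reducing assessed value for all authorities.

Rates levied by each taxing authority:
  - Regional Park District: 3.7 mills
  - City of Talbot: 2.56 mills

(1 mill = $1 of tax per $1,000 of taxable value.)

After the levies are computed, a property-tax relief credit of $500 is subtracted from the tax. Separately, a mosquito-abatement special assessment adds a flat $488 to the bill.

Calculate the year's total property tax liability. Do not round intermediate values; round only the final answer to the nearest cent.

Assessed value = $1,180,240 × 0.5 = $590,120
Taxable value = $590,120 − $52,000 = $538,120
Regional Park District: $538,120 × 0.0037 = $1,991.044
City of Talbot: $538,120 × 0.00256 = $1,377.5872
Levies subtotal = $3,368.6312
After credit = $3,368.6312 − $500 = $2,868.6312
Total = $2,868.6312 + $488 = $3,356.6312

$3,356.63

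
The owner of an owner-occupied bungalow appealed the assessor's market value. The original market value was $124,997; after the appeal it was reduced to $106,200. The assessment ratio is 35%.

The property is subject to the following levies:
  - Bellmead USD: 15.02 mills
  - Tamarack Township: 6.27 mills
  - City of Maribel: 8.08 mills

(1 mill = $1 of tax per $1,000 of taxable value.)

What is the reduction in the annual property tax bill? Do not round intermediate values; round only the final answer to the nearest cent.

Old assessed value = $124,997 × 0.35 = $43,748.95
New assessed value = $106,200 × 0.35 = $37,170
Combined rate = 0.01502 + 0.00627 + 0.00808 = 0.02937
Old tax = $43,748.95 × 0.02937 = $1,284.9066615
New tax = $37,170 × 0.02937 = $1,091.6829
Reduction = $1,284.9066615 − $1,091.6829 = $193.2237615

$193.22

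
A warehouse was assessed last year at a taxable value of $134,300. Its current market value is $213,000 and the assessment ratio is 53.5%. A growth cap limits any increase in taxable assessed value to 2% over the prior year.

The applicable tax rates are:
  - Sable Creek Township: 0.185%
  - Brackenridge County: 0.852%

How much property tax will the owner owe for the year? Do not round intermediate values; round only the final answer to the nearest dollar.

$1,182

Uncapped assessed value = $213,000 × 0.535 = $113,955
Cap limit = $134,300 × 1.02 = $136,986
Taxable assessed value = min($113,955, $136,986) = $113,955 (cap does not bind)
Sable Creek Township: $113,955 × 0.00185 = $210.81675
Brackenridge County: $113,955 × 0.00852 = $970.8966
Total = $1,181.71335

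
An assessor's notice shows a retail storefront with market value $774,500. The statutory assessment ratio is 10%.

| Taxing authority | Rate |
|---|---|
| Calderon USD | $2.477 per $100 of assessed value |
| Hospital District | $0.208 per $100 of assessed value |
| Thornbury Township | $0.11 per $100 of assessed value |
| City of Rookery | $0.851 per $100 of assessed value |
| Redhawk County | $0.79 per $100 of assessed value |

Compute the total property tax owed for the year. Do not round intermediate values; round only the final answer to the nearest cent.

Assessed value = $774,500 × 0.1 = $77,450
Calderon USD: $77,450 × 0.02477 = $1,918.4365
Hospital District: $77,450 × 0.00208 = $161.096
Thornbury Township: $77,450 × 0.0011 = $85.195
City of Rookery: $77,450 × 0.00851 = $659.0995
Redhawk County: $77,450 × 0.0079 = $611.855
Total = $1,918.4365 + $161.096 + $85.195 + $659.0995 + $611.855 = $3,435.682

$3,435.68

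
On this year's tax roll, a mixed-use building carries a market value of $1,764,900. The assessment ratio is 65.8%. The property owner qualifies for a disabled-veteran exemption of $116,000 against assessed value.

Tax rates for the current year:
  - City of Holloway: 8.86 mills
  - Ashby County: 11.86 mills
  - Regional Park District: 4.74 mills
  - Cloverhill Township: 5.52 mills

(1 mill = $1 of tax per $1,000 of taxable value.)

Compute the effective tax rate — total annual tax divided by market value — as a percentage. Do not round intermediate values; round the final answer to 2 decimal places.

Assessed value = $1,764,900 × 0.658 = $1,161,304.2
Taxable value = $1,161,304.2 − $116,000 = $1,045,304.2
City of Holloway: $1,045,304.2 × 0.00886 = $9,261.395212
Ashby County: $1,045,304.2 × 0.01186 = $12,397.307812
Regional Park District: $1,045,304.2 × 0.00474 = $4,954.741908
Cloverhill Township: $1,045,304.2 × 0.00552 = $5,770.079184
Total tax = $32,383.524116
Effective rate = $32,383.524116 ÷ $1,764,900 = 1.83% of market value

1.83%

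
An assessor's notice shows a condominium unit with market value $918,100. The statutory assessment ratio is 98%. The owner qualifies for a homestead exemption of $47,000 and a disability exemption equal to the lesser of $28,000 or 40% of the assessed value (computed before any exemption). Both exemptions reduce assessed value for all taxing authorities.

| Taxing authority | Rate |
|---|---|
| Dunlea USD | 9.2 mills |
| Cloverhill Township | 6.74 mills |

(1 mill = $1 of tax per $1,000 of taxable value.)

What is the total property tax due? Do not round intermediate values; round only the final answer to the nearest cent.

Assessed value = $918,100 × 0.98 = $899,738
Disability exemption = min($28,000, 40% × $899,738) = min($28,000, $359,895.2) = $28,000 (dollar cap binds)
Taxable value = $899,738 − $47,000 − $28,000 = $824,738
Dunlea USD: $824,738 × 0.0092 = $7,587.5896
Cloverhill Township: $824,738 × 0.00674 = $5,558.73412
Total = $13,146.32372

$13,146.32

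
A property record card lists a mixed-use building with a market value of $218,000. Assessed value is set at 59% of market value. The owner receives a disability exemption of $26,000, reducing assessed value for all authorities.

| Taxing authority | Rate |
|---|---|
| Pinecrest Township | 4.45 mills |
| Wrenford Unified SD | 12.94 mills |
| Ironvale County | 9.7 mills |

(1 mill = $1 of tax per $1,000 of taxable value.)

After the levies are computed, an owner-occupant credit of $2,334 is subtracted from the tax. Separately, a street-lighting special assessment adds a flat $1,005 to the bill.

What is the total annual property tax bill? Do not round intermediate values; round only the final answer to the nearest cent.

Assessed value = $218,000 × 0.59 = $128,620
Taxable value = $128,620 − $26,000 = $102,620
Pinecrest Township: $102,620 × 0.00445 = $456.659
Wrenford Unified SD: $102,620 × 0.01294 = $1,327.9028
Ironvale County: $102,620 × 0.0097 = $995.414
Levies subtotal = $2,779.9758
After credit = $2,779.9758 − $2,334 = $445.9758
Total = $445.9758 + $1,005 = $1,450.9758

$1,450.98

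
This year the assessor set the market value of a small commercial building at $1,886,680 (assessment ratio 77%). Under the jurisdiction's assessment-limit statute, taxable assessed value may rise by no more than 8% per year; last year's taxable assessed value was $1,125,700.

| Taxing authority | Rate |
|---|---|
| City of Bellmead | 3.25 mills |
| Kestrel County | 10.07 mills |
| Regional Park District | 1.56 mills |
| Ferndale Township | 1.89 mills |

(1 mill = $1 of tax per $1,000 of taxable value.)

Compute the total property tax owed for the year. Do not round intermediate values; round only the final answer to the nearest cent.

Uncapped assessed value = $1,886,680 × 0.77 = $1,452,743.6
Cap limit = $1,125,700 × 1.08 = $1,215,756
Taxable assessed value = min($1,452,743.6, $1,215,756) = $1,215,756 (cap binds)
City of Bellmead: $1,215,756 × 0.00325 = $3,951.207
Kestrel County: $1,215,756 × 0.01007 = $12,242.66292
Regional Park District: $1,215,756 × 0.00156 = $1,896.57936
Ferndale Township: $1,215,756 × 0.00189 = $2,297.77884
Total = $20,388.22812

$20,388.23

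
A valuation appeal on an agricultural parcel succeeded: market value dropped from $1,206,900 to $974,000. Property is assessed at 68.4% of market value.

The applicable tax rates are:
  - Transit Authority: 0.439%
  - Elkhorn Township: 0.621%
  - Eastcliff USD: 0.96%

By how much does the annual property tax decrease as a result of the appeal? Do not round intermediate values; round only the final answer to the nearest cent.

Old assessed value = $1,206,900 × 0.684 = $825,519.6
New assessed value = $974,000 × 0.684 = $666,216
Combined rate = 0.00439 + 0.00621 + 0.0096 = 0.0202
Old tax = $825,519.6 × 0.0202 = $16,675.49592
New tax = $666,216 × 0.0202 = $13,457.5632
Reduction = $16,675.49592 − $13,457.5632 = $3,217.93272

$3,217.93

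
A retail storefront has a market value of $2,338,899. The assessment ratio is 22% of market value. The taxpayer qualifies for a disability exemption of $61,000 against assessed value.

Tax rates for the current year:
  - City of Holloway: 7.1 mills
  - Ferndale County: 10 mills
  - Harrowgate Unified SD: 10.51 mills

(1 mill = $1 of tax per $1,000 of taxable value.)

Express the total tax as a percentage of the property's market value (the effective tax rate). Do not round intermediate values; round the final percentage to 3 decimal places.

0.535%

Assessed value = $2,338,899 × 0.22 = $514,557.78
Taxable value = $514,557.78 − $61,000 = $453,557.78
City of Holloway: $453,557.78 × 0.0071 = $3,220.260238
Ferndale County: $453,557.78 × 0.01 = $4,535.5778
Harrowgate Unified SD: $453,557.78 × 0.01051 = $4,766.8922678
Total tax = $12,522.7303058
Effective rate = $12,522.7303058 ÷ $2,338,899 = 0.535% of market value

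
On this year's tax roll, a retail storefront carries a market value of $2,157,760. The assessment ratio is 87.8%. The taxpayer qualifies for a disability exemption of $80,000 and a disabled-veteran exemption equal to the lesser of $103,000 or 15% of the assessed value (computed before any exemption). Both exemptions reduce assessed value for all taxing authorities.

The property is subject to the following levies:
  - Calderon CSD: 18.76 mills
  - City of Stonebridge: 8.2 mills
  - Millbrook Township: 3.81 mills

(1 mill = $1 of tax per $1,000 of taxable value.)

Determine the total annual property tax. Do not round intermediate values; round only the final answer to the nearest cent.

$52,663.26

Assessed value = $2,157,760 × 0.878 = $1,894,513.28
Disabled-veteran exemption = min($103,000, 15% × $1,894,513.28) = min($103,000, $284,176.992) = $103,000 (dollar cap binds)
Taxable value = $1,894,513.28 − $80,000 − $103,000 = $1,711,513.28
Calderon CSD: $1,711,513.28 × 0.01876 = $32,107.9891328
City of Stonebridge: $1,711,513.28 × 0.0082 = $14,034.408896
Millbrook Township: $1,711,513.28 × 0.00381 = $6,520.8655968
Total = $52,663.2636256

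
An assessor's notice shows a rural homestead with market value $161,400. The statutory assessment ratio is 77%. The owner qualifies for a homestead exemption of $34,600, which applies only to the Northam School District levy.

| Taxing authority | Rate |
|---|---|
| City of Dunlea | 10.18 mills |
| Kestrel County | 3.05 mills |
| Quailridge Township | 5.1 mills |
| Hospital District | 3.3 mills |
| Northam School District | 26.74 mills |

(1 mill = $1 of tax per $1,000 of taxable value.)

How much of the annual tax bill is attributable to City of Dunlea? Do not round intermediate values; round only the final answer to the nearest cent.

Assessed value = $161,400 × 0.77 = $124,278
City of Dunlea taxable value = $124,278 (exemption does not apply)
City of Dunlea levy = $124,278 × 0.01018 = $1,265.15004

$1,265.15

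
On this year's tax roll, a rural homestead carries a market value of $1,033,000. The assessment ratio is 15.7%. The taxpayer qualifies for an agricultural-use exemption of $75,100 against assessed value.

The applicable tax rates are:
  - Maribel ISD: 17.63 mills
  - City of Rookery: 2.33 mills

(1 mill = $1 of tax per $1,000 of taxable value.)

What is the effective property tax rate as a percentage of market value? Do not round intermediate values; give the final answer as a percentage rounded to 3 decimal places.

Assessed value = $1,033,000 × 0.157 = $162,181
Taxable value = $162,181 − $75,100 = $87,081
Maribel ISD: $87,081 × 0.01763 = $1,535.23803
City of Rookery: $87,081 × 0.00233 = $202.89873
Total tax = $1,738.13676
Effective rate = $1,738.13676 ÷ $1,033,000 = 0.168% of market value

0.168%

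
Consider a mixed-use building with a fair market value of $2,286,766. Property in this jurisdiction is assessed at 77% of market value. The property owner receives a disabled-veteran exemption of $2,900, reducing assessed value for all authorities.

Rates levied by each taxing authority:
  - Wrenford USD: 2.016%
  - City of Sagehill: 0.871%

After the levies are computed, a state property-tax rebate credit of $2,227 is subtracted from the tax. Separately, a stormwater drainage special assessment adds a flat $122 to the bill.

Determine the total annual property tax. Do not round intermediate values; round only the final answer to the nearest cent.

Assessed value = $2,286,766 × 0.77 = $1,760,809.82
Taxable value = $1,760,809.82 − $2,900 = $1,757,909.82
Wrenford USD: $1,757,909.82 × 0.02016 = $35,439.4619712
City of Sagehill: $1,757,909.82 × 0.00871 = $15,311.3945322
Levies subtotal = $50,750.8565034
After credit = $50,750.8565034 − $2,227 = $48,523.8565034
Total = $48,523.8565034 + $122 = $48,645.8565034

$48,645.86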